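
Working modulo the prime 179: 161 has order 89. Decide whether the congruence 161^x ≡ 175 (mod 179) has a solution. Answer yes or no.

no

175 ∈ ⟨161⟩ iff 175^89 ≡ 1 (mod 179), since |⟨161⟩| = 89.
175^89 mod 179 = 178.
Since 178 ≠ 1, 175 does not lie in the subgroup.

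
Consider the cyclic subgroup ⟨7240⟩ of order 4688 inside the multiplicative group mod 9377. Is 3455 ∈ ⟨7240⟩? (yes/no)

3455 ∈ ⟨7240⟩ iff 3455^4688 ≡ 1 (mod 9377), since |⟨7240⟩| = 4688.
3455^4688 mod 9377 = 1.
Since 1 = 1, 3455 lies in the subgroup.

yes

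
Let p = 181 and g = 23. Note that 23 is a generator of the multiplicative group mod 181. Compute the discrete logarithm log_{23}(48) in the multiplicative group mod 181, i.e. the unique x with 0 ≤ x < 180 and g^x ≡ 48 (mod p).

120

Baby-step giant-step with m = ceil(sqrt(180)) = 14.
Baby table (23^j mod 181 for j=0..13):
  0:1  1:23  2:167  3:40  4:15  5:164  6:152  7:57
  8:44  9:107  10:108  11:131  12:117  13:157
Giant step factor: 23^(-14) ≡ 20 (mod 181).
Scan 48·20^i mod 181 for i = 0, 1, …:
  i=0: 48   i=1: 55   i=2: 14   i=3: 99
  i=4: 170   i=5: 142   i=6: 125   i=7: 147
  i=8: 44
Match at i=8, j=8: x = 8·14 + 8 = 120.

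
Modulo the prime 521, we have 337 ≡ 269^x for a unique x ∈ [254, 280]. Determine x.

259

Compute 269^254 mod 521 = 208, then multiply by 269 repeatedly:
  269^254=208  269^255=205  269^256=440  269^257=93  269^258=9
  269^259=337
Found 337 at exponent 259.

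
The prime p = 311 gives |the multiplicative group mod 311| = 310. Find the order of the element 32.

31

The order of 32 must divide p − 1 = 310 = 2 · 5 · 31.
Divisors: 1, 2, 5, 10, 31, 62, 155, 310.
Check each in increasing order: 32^1 ≡ 32;  32^2 ≡ 91;  32^5 ≡ 20;  32^10 ≡ 89;  32^31 ≡ 1.
Smallest exponent giving 1 is 31.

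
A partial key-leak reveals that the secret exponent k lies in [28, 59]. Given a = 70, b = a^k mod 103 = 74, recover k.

59

Compute 70^28 mod 103 = 50, then multiply by 70 repeatedly:
  70^28=50  70^29=101  70^30=66  70^31=88  70^32=83
  70^33=42  70^34=56  70^35=6  70^36=8  70^37=45
  70^38=60  70^39=80  70^40=38  70^41=85  70^42=79
  70^43=71  70^44=26  70^45=69  70^46=92  70^47=54
  70^48=72  70^49=96  70^50=25  70^51=102  70^52=33
  70^53=44  70^54=93  70^55=21  70^56=28  70^57=3
  70^58=4  70^59=74
Found 74 at exponent 59.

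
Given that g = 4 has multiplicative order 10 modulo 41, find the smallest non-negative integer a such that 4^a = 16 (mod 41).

Successive powers of 4 modulo 41:
  4^0=1  4^1=4  4^2=16
So 4^2 ≡ 16 (mod 41), giving a = 2.

2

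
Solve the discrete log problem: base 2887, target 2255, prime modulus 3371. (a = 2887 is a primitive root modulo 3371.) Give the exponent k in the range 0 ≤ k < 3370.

1223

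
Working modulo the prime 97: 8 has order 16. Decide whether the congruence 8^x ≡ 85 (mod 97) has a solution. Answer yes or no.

yes

⟨8⟩ has order 16; its elements mod 97 are {1, 8, 12, 18, 22, 27, 33, 47, 50, 64, 70, 75, 79, 85, 89, 96}.
85 is in this set.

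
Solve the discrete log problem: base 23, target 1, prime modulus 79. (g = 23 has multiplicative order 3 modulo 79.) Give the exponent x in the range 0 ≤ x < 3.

Successive powers of 23 modulo 79:
  23^0=1
So 23^0 ≡ 1 (mod 79), giving x = 0.

0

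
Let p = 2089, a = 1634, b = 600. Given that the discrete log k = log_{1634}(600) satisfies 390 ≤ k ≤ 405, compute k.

402

Compute 1634^390 mod 2089 = 125, then multiply by 1634 repeatedly:
  1634^390=125  1634^391=1617  1634^392=1682  1634^393=1353  1634^394=640
  1634^395=1260  1634^396=1175  1634^397=159  1634^398=770  1634^399=602
  1634^400=1838  1634^401=1399  1634^402=600
Found 600 at exponent 402.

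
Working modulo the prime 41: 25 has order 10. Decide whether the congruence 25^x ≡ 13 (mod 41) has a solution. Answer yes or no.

no

13 ∈ ⟨25⟩ iff 13^10 ≡ 1 (mod 41), since |⟨25⟩| = 10.
13^10 mod 41 = 9.
Since 9 ≠ 1, 13 does not lie in the subgroup.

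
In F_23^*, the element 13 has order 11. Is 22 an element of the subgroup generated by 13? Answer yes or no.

⟨13⟩ has order 11; its elements mod 23 are {1, 2, 3, 4, 6, 8, 9, 12, 13, 16, 18}.
22 is not in this set.

no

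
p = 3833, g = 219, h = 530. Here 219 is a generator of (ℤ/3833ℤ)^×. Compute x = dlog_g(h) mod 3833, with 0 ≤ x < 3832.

Baby-step giant-step with m = ceil(sqrt(3832)) = 62.
Baby table (219^j mod 3833 for j=0..61):
  0:1  1:219  2:1965  3:1039  4:1394  5:2479  6:2448  7:3325
  8:3738  9:2193  10:1142  11:953  12:1725  13:2141  14:1253  15:2264
  16:1359  17:2480  18:2667  19:1457  20:944  21:3587  22:3621  23:3401
  24:1217  25:2046  26:3446  27:3406  28:2312  29:372  30:975  31:2710
  32:3208  33:1113  34:2268  35:2235  36:2674  37:2990  38:3200  39:3194
  40:1880  41:1589  42:3021  43:2323  44:2781  45:3425  46:2640  47:3210
  48:1551  49:2365  50:480  51:1629  52:282  53:430  54:2178  55:1690
  56:2142  57:1472  58:396  59:2398  60:41  61:1313
Giant step factor: 219^(-62) ≡ 2928 (mod 3833).
Scan 530·2928^i mod 3833 for i = 0, 1, …:
  i=0: 530   i=1: 3308   i=2: 3666   i=3: 1648
  i=4: 3430   i=5: 580   i=6: 221   i=7: 3144
  i=8: 2599   i=9: 1367     …   i=51: 1413
  i=52: 1457
Match at i=52, j=19: x = 52·62 + 19 = 3243.

3243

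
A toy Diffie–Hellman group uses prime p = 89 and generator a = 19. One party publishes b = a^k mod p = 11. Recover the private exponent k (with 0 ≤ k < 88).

20

Successive powers of 19 modulo 89:
  19^0=1  19^1=19  19^2=5  19^3=6  19^4=25  19^5=30
  19^6=36  19^7=61  19^8=2  19^9=38  19^10=10  19^11=12
  19^12=50  19^13=60  19^14=72  19^15=33  19^16=4  19^17=76
  19^18=20  19^19=24  19^20=11
So 19^20 ≡ 11 (mod 89), giving k = 20.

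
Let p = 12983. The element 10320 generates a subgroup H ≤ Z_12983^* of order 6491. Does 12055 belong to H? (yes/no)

12055 ∈ ⟨10320⟩ iff 12055^6491 ≡ 1 (mod 12983), since |⟨10320⟩| = 6491.
12055^6491 mod 12983 = 12982.
Since 12982 ≠ 1, 12055 does not lie in the subgroup.

no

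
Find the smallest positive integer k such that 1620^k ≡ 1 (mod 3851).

1925

The order of 1620 must divide p − 1 = 3850 = 2 · 5^2 · 7 · 11.
Divisors: 1, 2, 5, 7, 10, 11, 14, 22, 25, 35, 50, 55, 70, 77, 110, 154, 175, 275, 350, 385, 550, 770, 1925, 3850.
Check each in increasing order: 1620^1 ≡ 1620;  1620^2 ≡ 1869;  1620^5 ≡ 3403;  1620^7 ≡ 2206;  1620^10 ≡ 452;  1620^11 ≡ 550;  1620^14 ≡ 2623;  1620^22 ≡ 2122;  1620^25 ≡ 2376;  1620^35 ≡ 3374;  1620^50 ≡ 3661;  1620^55 ≡ 398;  1620^70 ≡ 320;  1620^77 ≡ 1187;  1620^110 ≡ 513;  1620^154 ≡ 3354;  1620^175 ≡ 1284;  1620^275 ≡ 1764;  1620^350 ≡ 428;  1620^385 ≡ 3798;  1620^550 ≡ 88;  1620^770 ≡ 2809;  1620^1925 ≡ 1.
Smallest exponent giving 1 is 1925.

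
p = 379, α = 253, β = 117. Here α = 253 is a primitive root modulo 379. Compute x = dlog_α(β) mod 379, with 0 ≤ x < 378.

233

Baby-step giant-step with m = ceil(sqrt(378)) = 20.
Baby table (253^j mod 379 for j=0..19):
  0:1  1:253  2:337  3:365  4:248  5:209  6:196  7:318
  8:106  9:288  10:96  11:32  12:137  13:172  14:310  15:356
  16:245  17:208  18:322  19:360
Giant step factor: 253^(-20) ≡ 319 (mod 379).
Scan 117·319^i mod 379 for i = 0, 1, …:
  i=0: 117   i=1: 181   i=2: 131   i=3: 99
  i=4: 124   i=5: 140   i=6: 317   i=7: 309
  i=8: 31   i=9: 35   i=10: 174   i=11: 172
Match at i=11, j=13: x = 11·20 + 13 = 233.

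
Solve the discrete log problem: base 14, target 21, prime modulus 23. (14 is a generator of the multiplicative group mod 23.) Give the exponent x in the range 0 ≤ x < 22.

Successive powers of 14 modulo 23:
  14^0=1  14^1=14  14^2=12  14^3=7  14^4=6  14^5=15
  14^6=3  14^7=19  14^8=13  14^9=21
So 14^9 ≡ 21 (mod 23), giving x = 9.

9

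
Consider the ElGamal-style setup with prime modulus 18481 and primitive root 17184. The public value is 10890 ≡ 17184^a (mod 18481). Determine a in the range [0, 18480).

Baby-step giant-step with m = ceil(sqrt(18480)) = 136.
Baby table (17184^j mod 18481 for j=0..135):
  0:1  1:17184  2:438  3:4825  4:7034  5:6516  6:13046  7:7934
  8:3519  9:664  10:7399  11:13617  12:6587  13:13364  14:2070  15:13436
  16:1091  17:8010  18:15833  19:15471  20:4479  21:12252  22:2816  23:6886
  24:13662  25:3665  26:14593  27:15904  28:15789  29:17096  30:3688  31:3243
  32:7497  33:15878  34:12549  35:5708  36:7605  37:5169  38:4410  39:9340
  40:9556  41:6619  42:8822  43:16086  44:1507  45:4407  46:13231  47:8242
  48:10625  49:6201  50:15019  51:17812  52:17567  53:2674  54:6250  55:6909
  56:2312  57:13739  58:14682  59:11357  60:17809  61:2977  62:1360  63:10256
  64:4288  65:1245  66:11563  67:9361  68:800  69:15817  70:17742  71:15952
  72:8976  73:1158  74:13516  75:8217  76:6088  77:13732  78:5280  79:8291
  80:2515  81:9182  82:11191  83:11339  84:4193  85:13574  86:6915  87:13011
  88:16367  89:6670  90:16599  91:1462  92:7329  93:12002  94:12889  95:8272
  96:8677  97:860  98:11921  99:7060  100:9756  101:5953  102:4017  103:1593
  104:3751  105:13937  106:16610  107:5676  108:12147  109:9634  110:16339  111:6024
  112:4335  113:14210  114:13668  115:14364  116:17221  117:7892  118:2550  119:749
  120:8040  121:13885  122:10130  123:1381  124:1500  125:13486  126:10165  127:11429
  128:16830  129:16032  130:16102  131:17717  132:11415  133:16507  134:9900  135:3995
Giant step factor: 17184^(-136) ≡ 4045 (mod 18481).
Scan 10890·4045^i mod 18481 for i = 0, 1, …:
  i=0: 10890   i=1: 9827   i=2: 16065   i=3: 3729
  i=4: 3309   i=5: 4661   i=6: 3125   i=7: 18102
  i=8: 868   i=9: 18151     …   i=117: 4593
  i=118: 5280
Match at i=118, j=78: a = 118·136 + 78 = 16126.

16126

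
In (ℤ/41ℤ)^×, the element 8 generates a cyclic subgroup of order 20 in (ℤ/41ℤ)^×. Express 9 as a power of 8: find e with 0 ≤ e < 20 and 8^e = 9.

Successive powers of 8 modulo 41:
  8^0=1  8^1=8  8^2=23  8^3=20  8^4=37  8^5=9
So 8^5 ≡ 9 (mod 41), giving e = 5.

5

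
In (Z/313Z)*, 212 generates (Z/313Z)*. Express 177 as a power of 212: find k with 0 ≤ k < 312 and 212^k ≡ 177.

Baby-step giant-step with m = ceil(sqrt(312)) = 18.
Baby table (212^j mod 313 for j=0..17):
  0:1  1:212  2:185  3:95  4:108  5:47  6:261  7:244
  8:83  9:68  10:18  11:60  12:200  13:145  14:66  15:220
  16:3  17:10
Giant step factor: 212^(-18) ≡ 216 (mod 313).
Scan 177·216^i mod 313 for i = 0, 1, …:
  i=0: 177   i=1: 46   i=2: 233   i=3: 248
  i=4: 45   i=5: 17   i=6: 229   i=7: 10
Match at i=7, j=17: k = 7·18 + 17 = 143.

143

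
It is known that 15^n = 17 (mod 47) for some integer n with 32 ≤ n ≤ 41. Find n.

38

Compute 15^32 mod 47 = 24, then multiply by 15 repeatedly:
  15^32=24  15^33=31  15^34=42  15^35=19  15^36=3
  15^37=45  15^38=17
Found 17 at exponent 38.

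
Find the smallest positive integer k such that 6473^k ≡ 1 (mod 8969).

8968

The order of 6473 must divide p − 1 = 8968 = 2^3 · 19 · 59.
Divisors: 1, 2, 4, 8, 19, 38, 59, 76, 118, 152, 236, 472, 1121, 2242, 4484, 8968.
Check each in increasing order: 6473^1 ≡ 6473;  6473^2 ≡ 5530;  6473^4 ≡ 5579;  6473^8 ≡ 2811;  6473^19 ≡ 4183;  6473^38 ≡ 7939;  6473^59 ≡ 1482;  6473^76 ≡ 2558;  6473^118 ≡ 7888;  6473^152 ≡ 4963;  6473^236 ≡ 2591;  6473^472 ≡ 4469;  6473^1121 ≡ 591;  6473^2242 ≡ 8459;  6473^4484 ≡ 8968;  6473^8968 ≡ 1.
Smallest exponent giving 1 is 8968.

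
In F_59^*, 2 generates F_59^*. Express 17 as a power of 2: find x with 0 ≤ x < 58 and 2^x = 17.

Baby-step giant-step with m = ceil(sqrt(58)) = 8.
Baby table (2^j mod 59 for j=0..7):
  0:1  1:2  2:4  3:8  4:16  5:32  6:5  7:10
Giant step factor: 2^(-8) ≡ 3 (mod 59).
Scan 17·3^i mod 59 for i = 0, 1, …:
  i=0: 17   i=1: 51   i=2: 35   i=3: 46
  i=4: 20   i=5: 1
Match at i=5, j=0: x = 5·8 + 0 = 40.

40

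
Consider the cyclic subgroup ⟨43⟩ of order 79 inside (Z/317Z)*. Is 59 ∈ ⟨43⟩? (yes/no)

yes

59 ∈ ⟨43⟩ iff 59^79 ≡ 1 (mod 317), since |⟨43⟩| = 79.
59^79 mod 317 = 1.
Since 1 = 1, 59 lies in the subgroup.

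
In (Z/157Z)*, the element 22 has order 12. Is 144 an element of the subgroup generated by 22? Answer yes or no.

144 ∈ ⟨22⟩ iff 144^12 ≡ 1 (mod 157), since |⟨22⟩| = 12.
144^12 mod 157 = 1.
Since 1 = 1, 144 lies in the subgroup.

yes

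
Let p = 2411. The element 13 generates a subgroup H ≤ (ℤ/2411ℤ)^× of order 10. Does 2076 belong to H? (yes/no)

no

2076 ∈ ⟨13⟩ iff 2076^10 ≡ 1 (mod 2411), since |⟨13⟩| = 10.
2076^10 mod 2411 = 1235.
Since 1235 ≠ 1, 2076 does not lie in the subgroup.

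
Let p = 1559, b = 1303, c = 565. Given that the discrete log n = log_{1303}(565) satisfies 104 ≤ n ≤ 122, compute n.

113

Compute 1303^104 mod 1559 = 1348, then multiply by 1303 repeatedly:
  1303^104=1348  1303^105=1010  1303^106=234  1303^107=897  1303^108=1100
  1303^109=579  1303^110=1440  1303^111=843  1303^112=893  1303^113=565
Found 565 at exponent 113.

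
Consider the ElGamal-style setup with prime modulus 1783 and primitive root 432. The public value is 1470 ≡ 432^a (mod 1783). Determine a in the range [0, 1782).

Baby-step giant-step with m = ceil(sqrt(1782)) = 43.
Baby table (432^j mod 1783 for j=0..42):
  0:1  1:432  2:1192  3:1440  4:1596  5:1234  6:1754  7:1736
  8:1092  9:1032  10:74  11:1657  12:841  13:1363  14:426  15:383
  16:1420  17:88  18:573  19:1482  20:127  21:1374  22:1612  23:1014
  24:1213  25:1597  26:1666  27:1163  28:1393  29:905  30:483  31:45
  32:1610  33:150  34:612  35:500  36:257  37:478  38:1451  39:999
  40:82  41:1547  42:1462
Giant step factor: 432^(-43) ≡ 1406 (mod 1783).
Scan 1470·1406^i mod 1783 for i = 0, 1, …:
  i=0: 1470   i=1: 323   i=2: 1256   i=3: 766
  i=4: 64   i=5: 834   i=6: 1173   i=7: 1746
  i=8: 1468   i=9: 1077     …   i=35: 280
  i=36: 1420
Match at i=36, j=16: a = 36·43 + 16 = 1564.

1564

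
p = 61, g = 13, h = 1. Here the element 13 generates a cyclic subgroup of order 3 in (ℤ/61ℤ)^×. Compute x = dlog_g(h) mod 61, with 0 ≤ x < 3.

0

Successive powers of 13 modulo 61:
  13^0=1
So 13^0 ≡ 1 (mod 61), giving x = 0.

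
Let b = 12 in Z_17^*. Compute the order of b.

16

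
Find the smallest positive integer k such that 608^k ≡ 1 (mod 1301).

1300

The order of 608 must divide p − 1 = 1300 = 2^2 · 5^2 · 13.
Divisors: 1, 2, 4, 5, 10, 13, 20, 25, 26, 50, 52, 65, 100, 130, 260, 325, 650, 1300.
Check each in increasing order: 608^1 ≡ 608;  608^2 ≡ 180;  608^4 ≡ 1176;  608^5 ≡ 759;  608^10 ≡ 1039;  608^13 ≡ 760;  608^20 ≡ 992;  608^25 ≡ 950;  608^26 ≡ 1257;  608^50 ≡ 907;  608^52 ≡ 635;  608^65 ≡ 1230;  608^100 ≡ 417;  608^130 ≡ 1138;  608^260 ≡ 549;  608^325 ≡ 51;  608^650 ≡ 1300;  608^1300 ≡ 1.
Smallest exponent giving 1 is 1300.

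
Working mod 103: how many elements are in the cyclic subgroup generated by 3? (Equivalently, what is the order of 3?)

34

The order of 3 must divide p − 1 = 102 = 2 · 3 · 17.
Divisors: 1, 2, 3, 6, 17, 34, 51, 102.
Check each in increasing order: 3^1 ≡ 3;  3^2 ≡ 9;  3^3 ≡ 27;  3^6 ≡ 8;  3^17 ≡ 102;  3^34 ≡ 1.
Smallest exponent giving 1 is 34.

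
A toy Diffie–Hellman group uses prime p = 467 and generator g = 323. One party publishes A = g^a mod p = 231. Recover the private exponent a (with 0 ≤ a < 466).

Baby-step giant-step with m = ceil(sqrt(466)) = 22.
Baby table (323^j mod 467 for j=0..21):
  0:1  1:323  2:188  3:14  4:319  5:297  6:196  7:263
  8:422  9:409  10:413  11:304  12:122  13:178  14:53  15:307
  16:157  17:275  18:95  19:330  20:114  21:396
Giant step factor: 323^(-22) ≡ 28 (mod 467).
Scan 231·28^i mod 467 for i = 0, 1, …:
  i=0: 231   i=1: 397   i=2: 375   i=3: 226
  i=4: 257   i=5: 191   i=6: 211   i=7: 304
Match at i=7, j=11: a = 7·22 + 11 = 165.

165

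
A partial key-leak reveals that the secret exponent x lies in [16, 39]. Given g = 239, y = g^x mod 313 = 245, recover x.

21

Compute 239^16 mod 313 = 132, then multiply by 239 repeatedly:
  239^16=132  239^17=248  239^18=115  239^19=254  239^20=297
  239^21=245
Found 245 at exponent 21.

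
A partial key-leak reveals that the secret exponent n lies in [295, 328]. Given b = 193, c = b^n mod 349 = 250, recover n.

Compute 193^295 mod 349 = 55, then multiply by 193 repeatedly:
  193^295=55  193^296=145  193^297=65  193^298=330  193^299=172
  193^300=41  193^301=235  193^302=334  193^303=246  193^304=14
  193^305=259  193^306=80  193^307=84  193^308=158  193^309=131
  193^310=155  193^311=250
Found 250 at exponent 311.

311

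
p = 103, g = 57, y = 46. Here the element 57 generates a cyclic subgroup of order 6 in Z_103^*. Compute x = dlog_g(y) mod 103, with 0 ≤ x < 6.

Successive powers of 57 modulo 103:
  57^0=1  57^1=57  57^2=56  57^3=102  57^4=46
So 57^4 ≡ 46 (mod 103), giving x = 4.

4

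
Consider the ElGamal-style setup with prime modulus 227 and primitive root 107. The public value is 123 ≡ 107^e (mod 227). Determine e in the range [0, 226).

Baby-step giant-step with m = ceil(sqrt(226)) = 16.
Baby table (107^j mod 227 for j=0..15):
  0:1  1:107  2:99  3:151  4:40  5:194  6:101  7:138
  8:11  9:42  10:181  11:72  12:213  13:91  14:203  15:156
Giant step factor: 107^(-16) ≡ 212 (mod 227).
Scan 123·212^i mod 227 for i = 0, 1, …:
  i=0: 123   i=1: 198   i=2: 208   i=3: 58
  i=4: 38   i=5: 111   i=6: 151
Match at i=6, j=3: e = 6·16 + 3 = 99.

99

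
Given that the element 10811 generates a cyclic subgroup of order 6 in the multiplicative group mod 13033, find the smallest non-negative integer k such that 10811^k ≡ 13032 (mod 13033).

3

Successive powers of 10811 modulo 13033:
  10811^0=1  10811^1=10811  10811^2=10810  10811^3=13032
So 10811^3 ≡ 13032 (mod 13033), giving k = 3.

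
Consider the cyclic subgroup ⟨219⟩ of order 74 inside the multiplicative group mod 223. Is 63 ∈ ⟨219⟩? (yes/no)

63 ∈ ⟨219⟩ iff 63^74 ≡ 1 (mod 223), since |⟨219⟩| = 74.
63^74 mod 223 = 39.
Since 39 ≠ 1, 63 does not lie in the subgroup.

no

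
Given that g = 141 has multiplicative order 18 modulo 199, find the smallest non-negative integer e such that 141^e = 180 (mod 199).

Successive powers of 141 modulo 199:
  141^0=1  141^1=141  141^2=180
So 141^2 ≡ 180 (mod 199), giving e = 2.

2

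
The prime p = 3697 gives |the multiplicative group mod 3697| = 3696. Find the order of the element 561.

924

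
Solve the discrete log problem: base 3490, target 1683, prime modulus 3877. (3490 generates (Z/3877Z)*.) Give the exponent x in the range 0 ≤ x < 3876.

1614

Baby-step giant-step with m = ceil(sqrt(3876)) = 63.
Baby table (3490^j mod 3877 for j=0..62):
  0:1  1:3490  2:2443  3:547  4:1546  5:2633  6:680  7:476
  8:1884  9:3645  10:613  11:3143  12:1037  13:1889  14:1710  15:1197
  16:2001  17:1013  18:3423  19:1233  20:3577  21:3667  22:3730  23:2611
  24:1440  25:1008  26:1481  27:649  28:842  29:3691  30:2196  31:3088
  32:2937  33:3219  34:2641  35:1461  36:635  37:2383  38:505  39:2292
  40:829  41:968  42:1453  43:3731  44:2224  45:6  46:1555  47:3027
  48:3282  49:1522  50:290  51:203  52:2856  53:3550  54:2485  55:3678
  56:3350  57:2345  58:3580  59:2506  60:3305  61:375  62:2201
Giant step factor: 3490^(-63) ≡ 2495 (mod 3877).
Scan 1683·2495^i mod 3877 for i = 0, 1, …:
  i=0: 1683   i=1: 294   i=2: 777   i=3: 115
  i=4: 27   i=5: 1456   i=6: 3848   i=7: 1308
  i=8: 2903   i=9: 749     …   i=24: 2439
  i=25: 2292
Match at i=25, j=39: x = 25·63 + 39 = 1614.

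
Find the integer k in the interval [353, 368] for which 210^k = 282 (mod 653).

Compute 210^353 mod 653 = 223, then multiply by 210 repeatedly:
  210^353=223  210^354=467  210^355=120  210^356=386  210^357=88
  210^358=196  210^359=21  210^360=492  210^361=146  210^362=622
  210^363=20  210^364=282
Found 282 at exponent 364.

364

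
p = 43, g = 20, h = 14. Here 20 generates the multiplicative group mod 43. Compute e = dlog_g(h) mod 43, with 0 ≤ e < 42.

38

Baby-step giant-step with m = ceil(sqrt(42)) = 7.
Baby table (20^j mod 43 for j=0..6):
  0:1  1:20  2:13  3:2  4:40  5:26  6:4
Giant step factor: 20^(-7) ≡ 7 (mod 43).
Scan 14·7^i mod 43 for i = 0, 1, …:
  i=0: 14   i=1: 12   i=2: 41   i=3: 29
  i=4: 31   i=5: 2
Match at i=5, j=3: e = 5·7 + 3 = 38.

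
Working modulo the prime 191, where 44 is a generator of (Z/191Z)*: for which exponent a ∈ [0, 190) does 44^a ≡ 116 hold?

Baby-step giant-step with m = ceil(sqrt(190)) = 14.
Baby table (44^j mod 191 for j=0..13):
  0:1  1:44  2:26  3:189  4:103  5:139  6:4  7:176
  8:104  9:183  10:30  11:174  12:16  13:131
Giant step factor: 44^(-14) ≡ 118 (mod 191).
Scan 116·118^i mod 191 for i = 0, 1, …:
  i=0: 116   i=1: 127   i=2: 88   i=3: 70
  i=4: 47   i=5: 7   i=6: 62   i=7: 58
  i=8: 159   i=9: 44
Match at i=9, j=1: a = 9·14 + 1 = 127.

127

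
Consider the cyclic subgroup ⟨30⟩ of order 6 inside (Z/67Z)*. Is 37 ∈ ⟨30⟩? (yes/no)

yes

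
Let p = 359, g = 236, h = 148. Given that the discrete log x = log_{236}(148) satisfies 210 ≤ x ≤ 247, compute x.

244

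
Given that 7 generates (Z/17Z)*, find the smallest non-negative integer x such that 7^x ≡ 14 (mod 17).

Successive powers of 7 modulo 17:
  7^0=1  7^1=7  7^2=15  7^3=3  7^4=4  7^5=11
  7^6=9  7^7=12  7^8=16  7^9=10  7^10=2  7^11=14
So 7^11 ≡ 14 (mod 17), giving x = 11.

11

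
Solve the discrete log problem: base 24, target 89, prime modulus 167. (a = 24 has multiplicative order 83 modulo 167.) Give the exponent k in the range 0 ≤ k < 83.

Baby-step giant-step with m = ceil(sqrt(83)) = 10.
Baby table (24^j mod 167 for j=0..9):
  0:1  1:24  2:75  3:130  4:114  5:64  6:33  7:124
  8:137  9:115
Giant step factor: 24^(-10) ≡ 93 (mod 167).
Scan 89·93^i mod 167 for i = 0, 1, …:
  i=0: 89   i=1: 94   i=2: 58   i=3: 50
  i=4: 141   i=5: 87   i=6: 75
Match at i=6, j=2: k = 6·10 + 2 = 62.

62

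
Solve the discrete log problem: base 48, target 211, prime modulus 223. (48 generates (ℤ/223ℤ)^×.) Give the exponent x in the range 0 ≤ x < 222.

Baby-step giant-step with m = ceil(sqrt(222)) = 15.
Baby table (48^j mod 223 for j=0..14):
  0:1  1:48  2:74  3:207  4:124  5:154  6:33  7:23
  8:212  9:141  10:78  11:176  12:197  13:90  14:83
Giant step factor: 48^(-15) ≡ 52 (mod 223).
Scan 211·52^i mod 223 for i = 0, 1, …:
  i=0: 211   i=1: 45   i=2: 110   i=3: 145
  i=4: 181   i=5: 46   i=6: 162   i=7: 173
  i=8: 76   i=9: 161   i=10: 121   i=11: 48
Match at i=11, j=1: x = 11·15 + 1 = 166.

166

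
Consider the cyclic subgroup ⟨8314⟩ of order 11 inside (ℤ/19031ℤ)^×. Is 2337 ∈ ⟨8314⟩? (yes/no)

no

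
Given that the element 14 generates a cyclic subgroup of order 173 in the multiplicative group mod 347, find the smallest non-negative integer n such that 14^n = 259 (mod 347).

Baby-step giant-step with m = ceil(sqrt(173)) = 14.
Baby table (14^j mod 347 for j=0..13):
  0:1  1:14  2:196  3:315  4:246  5:321  6:330  7:109
  8:138  9:197  10:329  11:95  12:289  13:229
Giant step factor: 14^(-14) ≡ 46 (mod 347).
Scan 259·46^i mod 347 for i = 0, 1, …:
  i=0: 259   i=1: 116   i=2: 131   i=3: 127
  i=4: 290   i=5: 154   i=6: 144   i=7: 31
  i=8: 38   i=9: 13   i=10: 251   i=11: 95
Match at i=11, j=11: n = 11·14 + 11 = 165.

165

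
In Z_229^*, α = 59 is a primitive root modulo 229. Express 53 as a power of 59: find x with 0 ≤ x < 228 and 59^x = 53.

216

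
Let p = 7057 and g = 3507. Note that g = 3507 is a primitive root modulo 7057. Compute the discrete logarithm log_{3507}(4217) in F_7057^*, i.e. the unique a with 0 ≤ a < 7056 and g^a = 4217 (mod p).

1314

Baby-step giant-step with m = ceil(sqrt(7056)) = 84.
Baby table (3507^j mod 7057 for j=0..83):
  0:1  1:3507  2:5755  3:6822  4:1524  5:2519  6:5826  7:1767
  8:823  9:7005  10:1118  11:4191  12:5163  13:5436  14:3095  15:499
  16:6914  17:6603  18:2704  19:5377  20:835  21:6747  22:6665  23:1371
  24:2280  25:379  26:2437  27:532  28:2676  29:5979  30:2006  31:6270
  32:6335  33:1409  34:1463  35:302  36:564  37:1988  38:6657  39:1543
  40:5639  41:2259  42:4359  43:1551  44:5467  45:5957  46:2479  47:6686
  48:4448  49:3166  50:2501  51:6213  52:4032  53:5053  54:744  55:5175
  56:5178  57:1585  58:4736  59:4031  60:1546  61:2046  62:5410  63:3654
  64:6123  65:5967  66:2264  67:723  68:2098  69:4292  70:6520  71:960
  72:531  73:6226  74:224  75:2241  76:4746  77:3816  78:2640  79:6753
  80:6536  81:616  82:870  83:2466
Giant step factor: 3507^(-84) ≡ 1234 (mod 7057).
Scan 4217·1234^i mod 7057 for i = 0, 1, …:
  i=0: 4217   i=1: 2769   i=2: 1358   i=3: 3263
  i=4: 4052   i=5: 3812   i=6: 4046   i=7: 3465
  i=8: 6325   i=9: 8     …   i=14: 2494
  i=15: 744
Match at i=15, j=54: a = 15·84 + 54 = 1314.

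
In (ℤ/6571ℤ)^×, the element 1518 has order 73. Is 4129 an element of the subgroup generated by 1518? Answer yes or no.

no

4129 ∈ ⟨1518⟩ iff 4129^73 ≡ 1 (mod 6571), since |⟨1518⟩| = 73.
4129^73 mod 6571 = 4851.
Since 4851 ≠ 1, 4129 does not lie in the subgroup.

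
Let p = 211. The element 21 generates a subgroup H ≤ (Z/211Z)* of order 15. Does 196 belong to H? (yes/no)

⟨21⟩ has order 15; its elements mod 211 are {1, 14, 19, 21, 55, 71, 83, 100, 107, 134, 137, 150, 188, 196, 201}.
196 is in this set.

yes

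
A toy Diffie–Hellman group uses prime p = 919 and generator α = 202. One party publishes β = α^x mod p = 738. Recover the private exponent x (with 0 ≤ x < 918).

253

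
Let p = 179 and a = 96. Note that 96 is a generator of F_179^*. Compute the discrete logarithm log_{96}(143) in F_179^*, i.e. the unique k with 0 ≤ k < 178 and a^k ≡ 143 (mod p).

61

Baby-step giant-step with m = ceil(sqrt(178)) = 14.
Baby table (96^j mod 179 for j=0..13):
  0:1  1:96  2:87  3:118  4:51  5:63  6:141  7:111
  8:95  9:170  10:31  11:112  12:12  13:78
Giant step factor: 96^(-14) ≡ 173 (mod 179).
Scan 143·173^i mod 179 for i = 0, 1, …:
  i=0: 143   i=1: 37   i=2: 136   i=3: 79
  i=4: 63
Match at i=4, j=5: k = 4·14 + 5 = 61.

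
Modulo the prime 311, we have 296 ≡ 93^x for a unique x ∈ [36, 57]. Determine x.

Compute 93^36 mod 311 = 108, then multiply by 93 repeatedly:
  93^36=108  93^37=92  93^38=159  93^39=170  93^40=260
  93^41=233  93^42=210  93^43=248  93^44=50  93^45=296
Found 296 at exponent 45.

45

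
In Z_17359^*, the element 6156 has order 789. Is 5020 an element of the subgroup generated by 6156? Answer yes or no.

5020 ∈ ⟨6156⟩ iff 5020^789 ≡ 1 (mod 17359), since |⟨6156⟩| = 789.
5020^789 mod 17359 = 1.
Since 1 = 1, 5020 lies in the subgroup.

yes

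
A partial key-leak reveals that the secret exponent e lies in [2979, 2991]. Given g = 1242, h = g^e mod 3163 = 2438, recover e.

2980

Compute 1242^2979 mod 3163 = 822, then multiply by 1242 repeatedly:
  1242^2979=822  1242^2980=2438
Found 2438 at exponent 2980.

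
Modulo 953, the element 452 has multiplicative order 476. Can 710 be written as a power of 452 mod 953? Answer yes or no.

710 ∈ ⟨452⟩ iff 710^476 ≡ 1 (mod 953), since |⟨452⟩| = 476.
710^476 mod 953 = 952.
Since 952 ≠ 1, 710 does not lie in the subgroup.

no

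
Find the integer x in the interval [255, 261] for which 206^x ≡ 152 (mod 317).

Compute 206^255 mod 317 = 12, then multiply by 206 repeatedly:
  206^255=12  206^256=253  206^257=130  206^258=152
Found 152 at exponent 258.

258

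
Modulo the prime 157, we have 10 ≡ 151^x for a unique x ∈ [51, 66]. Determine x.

Compute 151^51 mod 157 = 155, then multiply by 151 repeatedly:
  151^51=155  151^52=12  151^53=85  151^54=118  151^55=77
  151^56=9  151^57=103  151^58=10
Found 10 at exponent 58.

58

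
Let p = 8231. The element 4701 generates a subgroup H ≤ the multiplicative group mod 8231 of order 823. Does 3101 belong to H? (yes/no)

3101 ∈ ⟨4701⟩ iff 3101^823 ≡ 1 (mod 8231), since |⟨4701⟩| = 823.
3101^823 mod 8231 = 4374.
Since 4374 ≠ 1, 3101 does not lie in the subgroup.

no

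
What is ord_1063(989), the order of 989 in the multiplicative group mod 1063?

1062

The order of 989 must divide p − 1 = 1062 = 2 · 3^2 · 59.
Divisors: 1, 2, 3, 6, 9, 18, 59, 118, 177, 354, 531, 1062.
Check each in increasing order: 989^1 ≡ 989;  989^2 ≡ 161;  989^3 ≡ 842;  989^6 ≡ 1006;  989^9 ≡ 904;  989^18 ≡ 832;  989^59 ≡ 911;  989^118 ≡ 781;  989^177 ≡ 344;  989^354 ≡ 343;  989^531 ≡ 1062;  989^1062 ≡ 1.
Smallest exponent giving 1 is 1062.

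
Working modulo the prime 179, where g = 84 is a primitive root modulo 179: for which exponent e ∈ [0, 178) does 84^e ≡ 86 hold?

Baby-step giant-step with m = ceil(sqrt(178)) = 14.
Baby table (84^j mod 179 for j=0..13):
  0:1  1:84  2:75  3:35  4:76  5:119  6:151  7:154
  8:48  9:94  10:20  11:69  12:68  13:163
Giant step factor: 84^(-14) ≡ 59 (mod 179).
Scan 86·59^i mod 179 for i = 0, 1, …:
  i=0: 86   i=1: 62   i=2: 78   i=3: 127
  i=4: 154
Match at i=4, j=7: e = 4·14 + 7 = 63.

63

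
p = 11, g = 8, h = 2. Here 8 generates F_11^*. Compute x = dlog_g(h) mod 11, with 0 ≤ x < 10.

7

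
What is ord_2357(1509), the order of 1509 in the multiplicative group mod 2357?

The order of 1509 must divide p − 1 = 2356 = 2^2 · 19 · 31.
Divisors: 1, 2, 4, 19, 31, 38, 62, 76, 124, 589, 1178, 2356.
Check each in increasing order: 1509^1 ≡ 1509;  1509^2 ≡ 219;  1509^4 ≡ 821;  1509^19 ≡ 336;  1509^31 ≡ 1764;  1509^38 ≡ 2117;  1509^62 ≡ 456;  1509^76 ≡ 1032;  1509^124 ≡ 520;  1509^589 ≡ 2356;  1509^1178 ≡ 1.
Smallest exponent giving 1 is 1178.

1178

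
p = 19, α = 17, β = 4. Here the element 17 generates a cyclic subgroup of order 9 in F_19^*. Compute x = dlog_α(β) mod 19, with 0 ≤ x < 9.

2

Successive powers of 17 modulo 19:
  17^0=1  17^1=17  17^2=4
So 17^2 ≡ 4 (mod 19), giving x = 2.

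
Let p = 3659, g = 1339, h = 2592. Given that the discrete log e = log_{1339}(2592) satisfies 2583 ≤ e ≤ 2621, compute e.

Compute 1339^2583 mod 3659 = 2165, then multiply by 1339 repeatedly:
  1339^2583=2165  1339^2584=1007  1339^2585=1861  1339^2586=100  1339^2587=2176
  1339^2588=1100  1339^2589=1982  1339^2590=1123  1339^2591=3507  1339^2592=1376
  1339^2593=1987  1339^2594=500  1339^2595=3562  1339^2596=1841  1339^2597=2592
Found 2592 at exponent 2597.

2597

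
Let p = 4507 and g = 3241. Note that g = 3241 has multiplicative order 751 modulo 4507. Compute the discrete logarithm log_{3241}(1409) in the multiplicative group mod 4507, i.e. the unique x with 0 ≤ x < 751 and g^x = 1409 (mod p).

Baby-step giant-step with m = ceil(sqrt(751)) = 28.
Baby table (3241^j mod 4507 for j=0..27):
  0:1  1:3241  2:2771  3:2867  4:3020  5:3123  6:3428  7:393
  8:2739  9:2816  10:4488  11:1519  12:1435  13:4118  14:1211  15:3761
  16:2473  17:1547  18:2043  19:580  20:361  21:2688  22:4284  23:2884
  24:4033  25:653  26:2590  27:2156
Giant step factor: 3241^(-28) ≡ 1825 (mod 4507).
Scan 1409·1825^i mod 4507 for i = 0, 1, …:
  i=0: 1409   i=1: 2435   i=2: 4480   i=3: 302
  i=4: 1296   i=5: 3532   i=6: 890   i=7: 1730
  i=8: 2350   i=9: 2593     …   i=16: 1031
  i=17: 2156
Match at i=17, j=27: x = 17·28 + 27 = 503.

503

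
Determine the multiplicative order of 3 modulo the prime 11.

5

The order of 3 must divide p − 1 = 10 = 2 · 5.
Divisors: 1, 2, 5, 10.
Check each in increasing order: 3^1 ≡ 3;  3^2 ≡ 9;  3^5 ≡ 1.
Smallest exponent giving 1 is 5.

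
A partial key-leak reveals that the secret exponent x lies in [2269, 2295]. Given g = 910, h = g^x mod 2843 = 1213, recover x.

2295

Compute 910^2269 mod 2843 = 399, then multiply by 910 repeatedly:
  910^2269=399  910^2270=2029  910^2271=1283  910^2272=1900  910^2273=456
  910^2274=2725  910^2275=654  910^2276=953  910^2277=115  910^2278=2302
  910^2279=2372  910^2280=683  910^2281=1756  910^2282=194  910^2283=274
  910^2284=1999  910^2285=2413  910^2286=1034  910^2287=2750  910^2288=660
  910^2289=727  910^2290=1994  910^2291=706  910^2292=2785  910^2293=1237
  910^2294=2685  910^2295=1213
Found 1213 at exponent 2295.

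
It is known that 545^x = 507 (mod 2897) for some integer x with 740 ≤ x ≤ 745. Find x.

745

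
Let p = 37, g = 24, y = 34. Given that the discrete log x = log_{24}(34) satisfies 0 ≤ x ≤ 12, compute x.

Compute 24^0 mod 37 = 1, then multiply by 24 repeatedly:
  24^0=1  24^1=24  24^2=21  24^3=23  24^4=34
Found 34 at exponent 4.

4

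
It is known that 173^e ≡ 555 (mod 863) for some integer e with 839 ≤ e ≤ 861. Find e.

Compute 173^839 mod 863 = 845, then multiply by 173 repeatedly:
  173^839=845  173^840=338  173^841=653  173^842=779  173^843=139
  173^844=746  173^845=471  173^846=361  173^847=317  173^848=472
  173^849=534  173^850=41  173^851=189  173^852=766  173^853=479
  173^854=19  173^855=698  173^856=797  173^857=664  173^858=93
  173^859=555
Found 555 at exponent 859.

859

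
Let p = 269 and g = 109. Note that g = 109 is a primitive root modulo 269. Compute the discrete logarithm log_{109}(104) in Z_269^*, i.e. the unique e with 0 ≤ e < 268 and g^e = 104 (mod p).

Baby-step giant-step with m = ceil(sqrt(268)) = 17.
Baby table (109^j mod 269 for j=0..16):
  0:1  1:109  2:45  3:63  4:142  5:145  6:203  7:69
  8:258  9:146  10:43  11:114  12:52  13:19  14:188  15:48
  16:121
Giant step factor: 109^(-17) ≡ 101 (mod 269).
Scan 104·101^i mod 269 for i = 0, 1, …:
  i=0: 104   i=1: 13   i=2: 237   i=3: 265
  i=4: 134   i=5: 84   i=6: 145
Match at i=6, j=5: e = 6·17 + 5 = 107.

107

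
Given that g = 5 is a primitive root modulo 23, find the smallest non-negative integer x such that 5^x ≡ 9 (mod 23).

10

Successive powers of 5 modulo 23:
  5^0=1  5^1=5  5^2=2  5^3=10  5^4=4  5^5=20
  5^6=8  5^7=17  5^8=16  5^9=11  5^10=9
So 5^10 ≡ 9 (mod 23), giving x = 10.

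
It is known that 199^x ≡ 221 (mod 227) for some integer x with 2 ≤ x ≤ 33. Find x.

30

Compute 199^2 mod 227 = 103, then multiply by 199 repeatedly:
  199^2=103  199^3=67  199^4=167  199^5=91  199^6=176
  199^7=66  199^8=195  199^9=215  199^10=109  199^11=126
  199^12=104  199^13=39  199^14=43  199^15=158  199^16=116
  199^17=157  199^18=144  199^19=54  199^20=77  199^21=114
  199^22=213  199^23=165  199^24=147  199^25=197  199^26=159
  199^27=88  199^28=33  199^29=211  199^30=221
Found 221 at exponent 30.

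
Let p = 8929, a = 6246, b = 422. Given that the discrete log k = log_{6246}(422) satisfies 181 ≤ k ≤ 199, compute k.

Compute 6246^181 mod 8929 = 4078, then multiply by 6246 repeatedly:
  6246^181=4078  6246^182=5680  6246^183=2363  6246^184=8590  6246^185=7708
  6246^186=7929  6246^187=4300  6246^188=8297  6246^189=8075  6246^190=5458
  6246^191=8675  6246^192=2878  6246^193=1911  6246^194=6962  6246^195=422
Found 422 at exponent 195.

195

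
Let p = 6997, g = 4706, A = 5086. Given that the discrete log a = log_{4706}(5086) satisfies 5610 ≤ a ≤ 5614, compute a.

5612

Compute 4706^5610 mod 6997 = 1471, then multiply by 4706 repeatedly:
  4706^5610=1471  4706^5611=2493  4706^5612=5086
Found 5086 at exponent 5612.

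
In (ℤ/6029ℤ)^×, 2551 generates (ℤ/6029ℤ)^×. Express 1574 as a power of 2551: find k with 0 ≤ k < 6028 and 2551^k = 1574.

Baby-step giant-step with m = ceil(sqrt(6028)) = 78.
Baby table (2551^j mod 6029 for j=0..77):
  0:1  1:2551  2:2310  3:2477  4:435  5:349  6:4036  7:4333
  8:2326  9:1090  10:1221  11:3807  12:4967  13:3888  14:583  15:4099
  16:2263  17:3160  18:387  19:4510  20:1678  21:6017  22:5562  23:2425
  24:421  25:809  26:1841  27:5829  28:2265  29:2233  30:5007  31:3435
  32:2548  33:686  34:1576  35:5062  36:5073  37:2989  38:4283  39:1385
  40:141  41:3980  42:144  43:5604  44:1045  45:977  46:2350  47:2024
  48:2400  49:2965  50:3349  51:206  52:983  53:5598  54:3826  55:5204
  56:5575  57:5443  58:306  59:2865  60:1467  61:4337  62:472  63:4301
  64:5100  65:5547  66:334  67:1945  68:5857  69:1345  70:594  71:2015
  72:3557  73:262  74:5172  75:2320  76:3871  77:5448
Giant step factor: 2551^(-78) ≡ 3288 (mod 6029).
Scan 1574·3288^i mod 6029 for i = 0, 1, …:
  i=0: 1574   i=1: 2430   i=2: 1415   i=3: 4161
  i=4: 1567   i=5: 3530   i=6: 815   i=7: 2844
  i=8: 93   i=9: 4334     …   i=67: 2649
  i=68: 4036
Match at i=68, j=6: k = 68·78 + 6 = 5310.

5310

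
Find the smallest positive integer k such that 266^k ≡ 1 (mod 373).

The order of 266 must divide p − 1 = 372 = 2^2 · 3 · 31.
Divisors: 1, 2, 3, 4, 6, 12, 31, 62, 93, 124, 186, 372.
Check each in increasing order: 266^1 ≡ 266;  266^2 ≡ 259;  266^3 ≡ 262;  266^4 ≡ 314;  266^6 ≡ 12;  266^12 ≡ 144;  266^31 ≡ 89;  266^62 ≡ 88;  266^93 ≡ 372;  266^124 ≡ 284;  266^186 ≡ 1.
Smallest exponent giving 1 is 186.

186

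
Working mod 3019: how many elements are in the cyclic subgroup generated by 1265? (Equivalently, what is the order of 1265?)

503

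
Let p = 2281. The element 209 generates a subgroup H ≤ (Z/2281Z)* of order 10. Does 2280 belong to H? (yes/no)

2280 ∈ ⟨209⟩ iff 2280^10 ≡ 1 (mod 2281), since |⟨209⟩| = 10.
2280^10 mod 2281 = 1.
Since 1 = 1, 2280 lies in the subgroup.

yes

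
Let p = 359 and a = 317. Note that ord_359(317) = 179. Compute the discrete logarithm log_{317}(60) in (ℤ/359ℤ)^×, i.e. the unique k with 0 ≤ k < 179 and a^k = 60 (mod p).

173

Baby-step giant-step with m = ceil(sqrt(179)) = 14.
Baby table (317^j mod 359 for j=0..13):
  0:1  1:317  2:328  3:225  4:243  5:205  6:6  7:107
  8:173  9:273  10:22  11:153  12:36  13:283
Giant step factor: 317^(-14) ≡ 46 (mod 359).
Scan 60·46^i mod 359 for i = 0, 1, …:
  i=0: 60   i=1: 247   i=2: 233   i=3: 307
  i=4: 121   i=5: 181   i=6: 69   i=7: 302
  i=8: 250   i=9: 12   i=10: 193   i=11: 262
  i=12: 205
Match at i=12, j=5: k = 12·14 + 5 = 173.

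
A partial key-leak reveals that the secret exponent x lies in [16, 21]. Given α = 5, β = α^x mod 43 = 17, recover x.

20

Compute 5^16 mod 43 = 40, then multiply by 5 repeatedly:
  5^16=40  5^17=28  5^18=11  5^19=12  5^20=17
Found 17 at exponent 20.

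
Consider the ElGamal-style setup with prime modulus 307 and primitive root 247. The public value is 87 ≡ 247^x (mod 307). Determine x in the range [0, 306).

152

Baby-step giant-step with m = ceil(sqrt(306)) = 18.
Baby table (247^j mod 307 for j=0..17):
  0:1  1:247  2:223  3:128  4:302  5:300  6:113  7:281
  8:25  9:35  10:49  11:130  12:182  13:132  14:62  15:271
  16:11  17:261
Giant step factor: 247^(-18) ≡ 102 (mod 307).
Scan 87·102^i mod 307 for i = 0, 1, …:
  i=0: 87   i=1: 278   i=2: 112   i=3: 65
  i=4: 183   i=5: 246   i=6: 225   i=7: 232
  i=8: 25
Match at i=8, j=8: x = 8·18 + 8 = 152.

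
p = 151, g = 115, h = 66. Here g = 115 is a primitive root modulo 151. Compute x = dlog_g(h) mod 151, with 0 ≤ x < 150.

85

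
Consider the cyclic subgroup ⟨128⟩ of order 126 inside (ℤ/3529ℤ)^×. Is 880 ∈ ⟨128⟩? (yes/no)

yes

880 ∈ ⟨128⟩ iff 880^126 ≡ 1 (mod 3529), since |⟨128⟩| = 126.
880^126 mod 3529 = 1.
Since 1 = 1, 880 lies in the subgroup.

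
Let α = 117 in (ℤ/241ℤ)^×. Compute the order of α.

80

The order of 117 must divide p − 1 = 240 = 2^4 · 3 · 5.
Divisors: 1, 2, 3, 4, 5, 6, 8, 10, 12, 15, 16, 20, 24, 30, 40, 48, 60, 80, 120, 240.
Check each in increasing order: 117^1 ≡ 117;  117^2 ≡ 193;  117^3 ≡ 168;  117^4 ≡ 135;  117^5 ≡ 130;  117^6 ≡ 27;  117^8 ≡ 150;  117^10 ≡ 30;  117^12 ≡ 6;  117^15 ≡ 44;  117^16 ≡ 87;  117^20 ≡ 177;  117^24 ≡ 36;  117^30 ≡ 8;  117^40 ≡ 240;  117^48 ≡ 91;  117^60 ≡ 64;  117^80 ≡ 1.
Smallest exponent giving 1 is 80.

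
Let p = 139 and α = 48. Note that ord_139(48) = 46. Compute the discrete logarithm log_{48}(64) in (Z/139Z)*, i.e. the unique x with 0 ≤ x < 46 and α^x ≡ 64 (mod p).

Baby-step giant-step with m = ceil(sqrt(46)) = 7.
Baby table (48^j mod 139 for j=0..6):
  0:1  1:48  2:80  3:87  4:6  5:10  6:63
Giant step factor: 48^(-7) ≡ 94 (mod 139).
Scan 64·94^i mod 139 for i = 0, 1, …:
  i=0: 64   i=1: 39   i=2: 52   i=3: 23
  i=4: 77   i=5: 10
Match at i=5, j=5: x = 5·7 + 5 = 40.

40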